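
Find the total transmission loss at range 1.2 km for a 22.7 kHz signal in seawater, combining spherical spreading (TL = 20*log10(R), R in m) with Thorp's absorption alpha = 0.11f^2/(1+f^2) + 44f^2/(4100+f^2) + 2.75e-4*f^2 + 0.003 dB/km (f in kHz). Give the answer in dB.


Step 1 (Thorp): alpha = 0.11*515.29/(1+515.29) + 44*515.29/(4100+515.29) + 2.75e-4*515.29 + 0.003 = 5.167 dB/km
Step 2: TL_spread = 20*log10(1200) = 61.58 dB
Step 3: TL_abs = alpha*R = 5.167 * 1.2 = 6.2 dB
Step 4: TL_total = 61.58 + 6.2 = 67.78

67.78 dB


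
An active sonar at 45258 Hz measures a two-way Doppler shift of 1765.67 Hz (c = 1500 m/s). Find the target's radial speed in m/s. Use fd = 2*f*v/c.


29.26 m/s


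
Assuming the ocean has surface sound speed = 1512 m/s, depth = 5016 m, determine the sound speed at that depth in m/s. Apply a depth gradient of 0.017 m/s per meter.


c = 1512 + 0.017 * 5016 = 1597.272

1597.272 m/s


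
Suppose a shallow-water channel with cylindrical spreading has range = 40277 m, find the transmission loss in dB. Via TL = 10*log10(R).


TL = 10*log10(40277) = 46.05

46.05 dB


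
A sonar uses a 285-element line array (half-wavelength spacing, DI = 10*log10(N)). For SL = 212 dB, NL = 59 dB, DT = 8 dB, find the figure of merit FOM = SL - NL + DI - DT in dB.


169.55 dB


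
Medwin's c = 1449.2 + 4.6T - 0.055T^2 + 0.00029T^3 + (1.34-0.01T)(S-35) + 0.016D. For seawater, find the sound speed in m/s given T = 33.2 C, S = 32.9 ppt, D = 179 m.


c = 1449.2 + 4.6*33.2 - 0.055*33.2^2 + 0.00029*33.2^3 + (1.34 - 0.01*33.2)*(32.9 - 35) + 0.016*179 = 1552.66

1552.66 m/s


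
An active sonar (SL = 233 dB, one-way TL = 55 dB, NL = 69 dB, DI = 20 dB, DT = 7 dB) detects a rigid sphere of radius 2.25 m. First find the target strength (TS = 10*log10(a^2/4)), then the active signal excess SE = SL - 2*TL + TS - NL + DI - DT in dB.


Step 1: TS = 10*log10(2.25^2/4) = 1.02 dB
Step 2: SE = SL - 2*TL + TS - NL + DI - DT = 233 - 2*55 + (1.02) - 69 + 20 - 7 = 68.02

68.02 dB


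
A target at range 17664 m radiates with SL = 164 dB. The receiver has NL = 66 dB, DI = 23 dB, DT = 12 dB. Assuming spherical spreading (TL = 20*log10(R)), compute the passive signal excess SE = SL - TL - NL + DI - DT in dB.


Step 1: TL = 20*log10(17664) = 84.94 dB
Step 2: SE = 164 - 84.94 - 66 + 23 - 12 = 24.06

24.06 dB


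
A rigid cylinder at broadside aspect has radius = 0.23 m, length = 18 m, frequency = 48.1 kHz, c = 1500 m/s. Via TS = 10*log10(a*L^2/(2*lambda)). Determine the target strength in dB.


lambda = 1500/48100 = 0.03119 m
TS = 10*log10(0.23*18^2/(2*0.03119)) = 30.77

30.77 dB


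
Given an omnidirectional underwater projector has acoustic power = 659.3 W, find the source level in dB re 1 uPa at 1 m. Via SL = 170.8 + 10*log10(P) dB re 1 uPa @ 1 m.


SL = 170.8 + 10*log10(659.3) = 170.8 + 28.19 = 198.99

198.99 dB


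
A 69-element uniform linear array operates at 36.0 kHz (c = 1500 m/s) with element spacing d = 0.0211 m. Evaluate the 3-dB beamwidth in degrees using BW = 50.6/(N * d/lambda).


Step 1: lambda = 1500/36000 = 0.04167 m
Step 2: d/lambda = 0.0211/0.04167 = 0.5064
Step 3: BW = 50.6/(N * d/lambda) = 50.6/(69 * 0.5064) = 1.45

1.45 deg


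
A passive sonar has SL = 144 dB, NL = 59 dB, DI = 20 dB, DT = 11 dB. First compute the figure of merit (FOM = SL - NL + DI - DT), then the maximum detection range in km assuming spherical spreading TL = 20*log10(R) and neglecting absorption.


Step 1: FOM = SL - NL + DI - DT = 144 - 59 + 20 - 11 = 94 dB
Step 2: at max range FOM = TL = 20*log10(R), so R = 10^(94/20) = 50118.72 m = 50.12 km

50.12 km


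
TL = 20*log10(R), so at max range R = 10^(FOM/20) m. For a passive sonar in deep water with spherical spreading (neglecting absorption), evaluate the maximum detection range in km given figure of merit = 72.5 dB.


At max range FOM = TL, so 20*log10(R) = 72.5
R = 10^(72.5/20) = 4216.97 m = 4.22 km

4.22 km


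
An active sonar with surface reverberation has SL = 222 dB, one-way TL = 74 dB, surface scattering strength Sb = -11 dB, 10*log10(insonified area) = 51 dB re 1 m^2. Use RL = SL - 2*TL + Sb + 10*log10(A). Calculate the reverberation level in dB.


RL = SL - 2*TL + Sb + 10*log10(A) = 222 - 2*74 + (-11) + 51 = 114

114 dB


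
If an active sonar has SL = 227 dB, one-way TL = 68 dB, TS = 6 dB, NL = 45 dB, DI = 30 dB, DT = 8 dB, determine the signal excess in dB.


SE = SL - 2*TL + TS - NL + DI - DT = 227 - 2*68 + (6) - 45 + 30 - 8 = 74

74 dB


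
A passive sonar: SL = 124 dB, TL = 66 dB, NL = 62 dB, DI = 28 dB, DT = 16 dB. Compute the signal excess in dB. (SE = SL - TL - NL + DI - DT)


8 dB


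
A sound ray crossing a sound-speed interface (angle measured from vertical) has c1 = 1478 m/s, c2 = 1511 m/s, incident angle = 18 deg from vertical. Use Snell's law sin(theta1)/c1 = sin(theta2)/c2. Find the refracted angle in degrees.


sin(theta2) = (c2/c1)*sin(theta1) = (1511/1478)*sin(18 deg) = 0.31592
theta2 = arcsin(0.31592) = 18.42

18.42 deg


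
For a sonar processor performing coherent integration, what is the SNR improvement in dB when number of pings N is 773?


Gain = 10*log10(773) = 28.88

28.88 dB


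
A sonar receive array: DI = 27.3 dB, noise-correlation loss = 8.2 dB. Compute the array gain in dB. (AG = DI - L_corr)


AG = DI - L_corr = 27.3 - 8.2 = 19.1

19.1 dB


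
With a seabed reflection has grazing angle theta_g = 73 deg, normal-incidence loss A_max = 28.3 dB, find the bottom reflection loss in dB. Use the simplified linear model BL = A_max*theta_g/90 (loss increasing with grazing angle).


BL = A_max * theta_g / 90 = 28.3 * 73 / 90 = 22.95

22.95 dB


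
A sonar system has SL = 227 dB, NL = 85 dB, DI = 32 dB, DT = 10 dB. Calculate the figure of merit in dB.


FOM = SL - NL + DI - DT = 227 - 85 + 32 - 10 = 164

164 dB


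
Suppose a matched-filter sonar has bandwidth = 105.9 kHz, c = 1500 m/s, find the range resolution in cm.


dR = c/(2*BW) = 1500 / (2 * 105.9e3) = 0.0071 m = 0.71 cm

0.71 cm


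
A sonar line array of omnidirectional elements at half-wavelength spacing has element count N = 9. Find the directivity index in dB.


9.54 dB


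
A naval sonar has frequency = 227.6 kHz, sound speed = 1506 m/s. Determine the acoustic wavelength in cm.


lambda = c/f = 1506 / 227600 = 0.0066 m = 0.66 cm

0.66 cm


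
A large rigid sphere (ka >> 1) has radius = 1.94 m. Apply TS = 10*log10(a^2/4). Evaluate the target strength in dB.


-0.26 dB


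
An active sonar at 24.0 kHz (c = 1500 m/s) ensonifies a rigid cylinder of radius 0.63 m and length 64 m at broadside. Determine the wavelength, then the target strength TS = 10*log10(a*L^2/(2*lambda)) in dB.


Step 1: lambda = c/f = 1500/24000 = 0.0625 m
Step 2: TS = 10*log10(a*L^2/(2*lambda)) = 10*log10(0.63*64^2/(2*0.0625)) = 43.15

43.15 dB


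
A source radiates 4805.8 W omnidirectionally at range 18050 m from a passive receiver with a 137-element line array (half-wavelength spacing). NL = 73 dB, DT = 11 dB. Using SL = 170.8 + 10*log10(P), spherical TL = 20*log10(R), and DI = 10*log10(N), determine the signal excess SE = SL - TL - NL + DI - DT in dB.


59.86 dB


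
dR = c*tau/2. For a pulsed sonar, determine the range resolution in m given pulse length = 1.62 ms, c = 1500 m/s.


dR = c*tau/2 = 1500 * 1.62e-3 / 2 = 1.215

1.215 m


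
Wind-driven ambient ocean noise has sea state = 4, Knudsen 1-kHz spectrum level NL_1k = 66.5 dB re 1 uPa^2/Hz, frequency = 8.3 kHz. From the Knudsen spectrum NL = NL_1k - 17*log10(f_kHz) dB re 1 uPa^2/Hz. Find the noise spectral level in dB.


NL = NL_1k - 17*log10(f_kHz) = 66.5 - 17*log10(8.3) = 66.5 - (15.62) = 50.88

50.88 dB


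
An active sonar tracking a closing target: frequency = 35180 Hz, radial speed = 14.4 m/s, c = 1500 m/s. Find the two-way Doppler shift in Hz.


fd = 2*f*v/c = 2 * 35180 * 14.4 / 1500 = 675.46

675.46 Hz


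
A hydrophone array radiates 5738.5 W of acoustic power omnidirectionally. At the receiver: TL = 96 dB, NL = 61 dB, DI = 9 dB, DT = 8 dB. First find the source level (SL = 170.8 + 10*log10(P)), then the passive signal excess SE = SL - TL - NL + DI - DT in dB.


Step 1: SL = 170.8 + 10*log10(5738.5) = 208.39 dB
Step 2: SE = SL - TL - NL + DI - DT = 208.39 - 96 - 61 + 9 - 8 = 52.39

52.39 dB


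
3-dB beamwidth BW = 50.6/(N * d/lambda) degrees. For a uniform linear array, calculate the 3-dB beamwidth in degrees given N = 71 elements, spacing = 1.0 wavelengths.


0.71 deg


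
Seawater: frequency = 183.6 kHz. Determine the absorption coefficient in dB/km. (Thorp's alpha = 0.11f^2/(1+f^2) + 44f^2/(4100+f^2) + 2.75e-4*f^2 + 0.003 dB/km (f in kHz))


f^2 = 33708.96
alpha = 0.11*33708.96/(1+33708.96) + 44*33708.96/(4100+33708.96) + 2.75e-4*33708.96 + 0.003 = 48.612

48.612 dB/km


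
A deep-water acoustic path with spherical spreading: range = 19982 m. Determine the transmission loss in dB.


TL = 20*log10(19982) = 86.01

86.01 dB


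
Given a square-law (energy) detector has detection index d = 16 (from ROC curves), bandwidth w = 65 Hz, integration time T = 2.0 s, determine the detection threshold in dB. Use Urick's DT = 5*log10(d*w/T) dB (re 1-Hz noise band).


13.58 dB


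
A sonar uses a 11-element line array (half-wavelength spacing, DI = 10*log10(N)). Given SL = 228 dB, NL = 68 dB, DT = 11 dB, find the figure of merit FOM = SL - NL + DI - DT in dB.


159.41 dB


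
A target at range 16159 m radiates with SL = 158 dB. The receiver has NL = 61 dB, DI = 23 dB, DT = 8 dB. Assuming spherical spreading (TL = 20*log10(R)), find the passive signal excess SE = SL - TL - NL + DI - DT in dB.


27.83 dB


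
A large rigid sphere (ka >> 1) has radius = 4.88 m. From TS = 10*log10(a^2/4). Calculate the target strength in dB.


7.75 dB


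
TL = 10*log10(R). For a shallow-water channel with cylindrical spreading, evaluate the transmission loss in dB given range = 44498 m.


TL = 10*log10(44498) = 46.48

46.48 dB


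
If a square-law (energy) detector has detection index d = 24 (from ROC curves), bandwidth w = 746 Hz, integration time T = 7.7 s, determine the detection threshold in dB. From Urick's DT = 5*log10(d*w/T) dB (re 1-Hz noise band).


DT = 5*log10(d*w/T) = 5*log10(24 * 746 / 7.7) = 5*log10(2325.19) = 16.83

16.83 dB


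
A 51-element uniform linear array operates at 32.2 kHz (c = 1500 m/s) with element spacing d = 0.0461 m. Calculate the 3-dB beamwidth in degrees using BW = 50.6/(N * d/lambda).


1.0 deg


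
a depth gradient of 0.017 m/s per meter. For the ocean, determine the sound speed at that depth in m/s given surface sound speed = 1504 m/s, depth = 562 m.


1513.554 m/s


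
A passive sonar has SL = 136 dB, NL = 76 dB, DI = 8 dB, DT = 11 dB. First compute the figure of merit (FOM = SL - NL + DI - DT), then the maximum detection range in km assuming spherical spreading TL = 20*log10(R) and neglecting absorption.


Step 1: FOM = SL - NL + DI - DT = 136 - 76 + 8 - 11 = 57 dB
Step 2: at max range FOM = TL = 20*log10(R), so R = 10^(57/20) = 707.95 m = 0.71 km

0.71 km


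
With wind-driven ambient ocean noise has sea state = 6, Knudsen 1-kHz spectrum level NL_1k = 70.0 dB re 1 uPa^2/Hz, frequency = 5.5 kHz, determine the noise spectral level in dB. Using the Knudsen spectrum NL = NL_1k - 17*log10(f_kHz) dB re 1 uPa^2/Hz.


NL = NL_1k - 17*log10(f_kHz) = 70.0 - 17*log10(5.5) = 70.0 - (12.59) = 57.41

57.41 dB


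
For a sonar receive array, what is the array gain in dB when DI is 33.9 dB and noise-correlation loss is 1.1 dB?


AG = DI - L_corr = 33.9 - 1.1 = 32.8

32.8 dB


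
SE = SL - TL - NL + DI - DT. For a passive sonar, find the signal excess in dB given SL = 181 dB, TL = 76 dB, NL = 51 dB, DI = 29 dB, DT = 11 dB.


SE = SL - TL - NL + DI - DT = 181 - 76 - 51 + 29 - 11 = 72

72 dB


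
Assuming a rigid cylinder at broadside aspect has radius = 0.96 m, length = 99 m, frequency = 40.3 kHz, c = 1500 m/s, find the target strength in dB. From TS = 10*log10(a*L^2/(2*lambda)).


lambda = 1500/40300 = 0.03722 m
TS = 10*log10(0.96*99^2/(2*0.03722)) = 51.02

51.02 dB


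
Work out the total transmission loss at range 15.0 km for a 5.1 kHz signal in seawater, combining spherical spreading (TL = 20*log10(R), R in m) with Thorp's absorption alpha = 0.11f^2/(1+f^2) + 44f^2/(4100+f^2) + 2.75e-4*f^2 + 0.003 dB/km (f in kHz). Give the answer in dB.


Step 1 (Thorp): alpha = 0.11*26.01/(1+26.01) + 44*26.01/(4100+26.01) + 2.75e-4*26.01 + 0.003 = 0.3935 dB/km
Step 2: TL_spread = 20*log10(15000) = 83.52 dB
Step 3: TL_abs = alpha*R = 0.3935 * 15.0 = 5.9 dB
Step 4: TL_total = 83.52 + 5.9 = 89.42

89.42 dB


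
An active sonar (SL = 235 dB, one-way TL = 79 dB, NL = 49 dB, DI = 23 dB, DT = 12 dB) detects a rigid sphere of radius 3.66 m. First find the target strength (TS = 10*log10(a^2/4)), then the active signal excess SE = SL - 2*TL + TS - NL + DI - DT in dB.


Step 1: TS = 10*log10(3.66^2/4) = 5.25 dB
Step 2: SE = SL - 2*TL + TS - NL + DI - DT = 235 - 2*79 + (5.25) - 49 + 23 - 12 = 44.25

44.25 dB


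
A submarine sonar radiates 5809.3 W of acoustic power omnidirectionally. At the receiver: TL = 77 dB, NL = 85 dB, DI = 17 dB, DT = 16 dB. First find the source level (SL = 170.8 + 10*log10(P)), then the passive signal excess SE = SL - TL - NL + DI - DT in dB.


Step 1: SL = 170.8 + 10*log10(5809.3) = 208.44 dB
Step 2: SE = SL - TL - NL + DI - DT = 208.44 - 77 - 85 + 17 - 16 = 47.44

47.44 dB


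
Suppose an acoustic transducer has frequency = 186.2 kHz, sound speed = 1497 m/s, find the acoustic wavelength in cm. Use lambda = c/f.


lambda = c/f = 1497 / 186200 = 0.008 m = 0.8 cm

0.8 cm


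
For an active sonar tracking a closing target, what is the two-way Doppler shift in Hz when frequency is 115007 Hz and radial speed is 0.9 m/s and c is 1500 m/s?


fd = 2*f*v/c = 2 * 115007 * 0.9 / 1500 = 138.01

138.01 Hz


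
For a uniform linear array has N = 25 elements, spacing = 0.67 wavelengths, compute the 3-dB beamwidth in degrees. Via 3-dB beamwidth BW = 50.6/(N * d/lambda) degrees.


BW = 50.6 / (25 * 0.67) = 50.6 / 16.75 = 3.02

3.02 deg


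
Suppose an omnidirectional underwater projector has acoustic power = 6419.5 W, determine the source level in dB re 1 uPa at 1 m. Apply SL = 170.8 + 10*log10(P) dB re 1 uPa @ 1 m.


208.88 dB


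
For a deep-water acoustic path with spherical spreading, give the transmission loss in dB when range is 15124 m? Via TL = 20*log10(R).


83.59 dB


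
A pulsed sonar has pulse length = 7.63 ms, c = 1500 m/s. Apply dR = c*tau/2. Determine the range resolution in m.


dR = c*tau/2 = 1500 * 7.63e-3 / 2 = 5.7225

5.7225 m


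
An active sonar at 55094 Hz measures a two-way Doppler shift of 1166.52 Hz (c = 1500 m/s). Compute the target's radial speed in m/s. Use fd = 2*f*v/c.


15.88 m/s


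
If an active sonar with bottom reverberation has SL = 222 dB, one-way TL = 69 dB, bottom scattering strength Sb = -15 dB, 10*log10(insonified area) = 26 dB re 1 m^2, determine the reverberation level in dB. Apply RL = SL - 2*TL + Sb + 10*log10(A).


RL = SL - 2*TL + Sb + 10*log10(A) = 222 - 2*69 + (-15) + 26 = 95

95 dB


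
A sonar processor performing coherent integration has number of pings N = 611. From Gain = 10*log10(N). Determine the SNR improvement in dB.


27.86 dB


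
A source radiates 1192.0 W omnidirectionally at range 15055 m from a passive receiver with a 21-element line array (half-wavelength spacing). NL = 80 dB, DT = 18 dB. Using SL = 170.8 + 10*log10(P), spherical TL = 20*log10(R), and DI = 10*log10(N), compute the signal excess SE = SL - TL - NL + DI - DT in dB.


Step 1: SL = 170.8 + 10*log10(1192.0) = 201.56 dB
Step 2: TL = 20*log10(15055) = 83.55 dB
Step 3: DI = 10*log10(21) = 13.22 dB
Step 4: SE = SL - TL - NL + DI - DT = 201.56 - 83.55 - 80 + 13.22 - 18 = 33.23

33.23 dB


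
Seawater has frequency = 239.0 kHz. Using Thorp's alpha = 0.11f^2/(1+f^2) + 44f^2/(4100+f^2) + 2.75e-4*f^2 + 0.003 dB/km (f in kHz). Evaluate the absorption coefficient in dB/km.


f^2 = 57121.0
alpha = 0.11*57121.0/(1+57121.0) + 44*57121.0/(4100+57121.0) + 2.75e-4*57121.0 + 0.003 = 56.875

56.875 dB/km


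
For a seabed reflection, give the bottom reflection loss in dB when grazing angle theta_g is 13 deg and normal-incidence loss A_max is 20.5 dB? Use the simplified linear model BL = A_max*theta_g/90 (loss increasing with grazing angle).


2.96 dB


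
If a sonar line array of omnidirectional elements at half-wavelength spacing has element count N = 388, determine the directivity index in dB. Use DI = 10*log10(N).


DI = 10*log10(388) = 25.89

25.89 dB


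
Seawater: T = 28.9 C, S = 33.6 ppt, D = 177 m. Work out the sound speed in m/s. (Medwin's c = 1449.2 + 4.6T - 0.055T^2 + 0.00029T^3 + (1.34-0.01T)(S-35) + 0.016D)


c = 1449.2 + 4.6*28.9 - 0.055*28.9^2 + 0.00029*28.9^3 + (1.34 - 0.01*28.9)*(33.6 - 35) + 0.016*177 = 1544.56

1544.56 m/s


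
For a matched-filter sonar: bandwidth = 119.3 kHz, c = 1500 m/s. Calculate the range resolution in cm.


dR = c/(2*BW) = 1500 / (2 * 119.3e3) = 0.0063 m = 0.63 cm

0.63 cm


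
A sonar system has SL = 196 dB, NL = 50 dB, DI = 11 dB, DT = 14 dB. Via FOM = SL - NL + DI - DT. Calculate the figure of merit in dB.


143 dB


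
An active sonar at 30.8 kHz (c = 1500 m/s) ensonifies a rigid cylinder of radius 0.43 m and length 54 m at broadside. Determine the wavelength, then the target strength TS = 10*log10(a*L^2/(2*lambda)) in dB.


Step 1: lambda = c/f = 1500/30800 = 0.0487 m
Step 2: TS = 10*log10(a*L^2/(2*lambda)) = 10*log10(0.43*54^2/(2*0.0487)) = 41.1

41.1 dB


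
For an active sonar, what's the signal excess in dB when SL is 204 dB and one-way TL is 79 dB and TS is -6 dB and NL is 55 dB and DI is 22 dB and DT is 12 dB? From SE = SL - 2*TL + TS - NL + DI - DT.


SE = SL - 2*TL + TS - NL + DI - DT = 204 - 2*79 + (-6) - 55 + 22 - 12 = -5

-5 dB


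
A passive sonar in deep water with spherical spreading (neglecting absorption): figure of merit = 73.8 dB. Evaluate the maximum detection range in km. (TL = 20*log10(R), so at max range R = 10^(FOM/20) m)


4.9 km


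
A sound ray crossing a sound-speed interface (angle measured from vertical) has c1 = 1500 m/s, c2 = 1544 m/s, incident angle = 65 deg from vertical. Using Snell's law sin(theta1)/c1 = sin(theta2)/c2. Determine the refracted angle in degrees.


68.89 deg


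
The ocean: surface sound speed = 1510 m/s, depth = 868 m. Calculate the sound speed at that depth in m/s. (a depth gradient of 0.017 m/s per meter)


c = 1510 + 0.017 * 868 = 1524.756

1524.756 m/s


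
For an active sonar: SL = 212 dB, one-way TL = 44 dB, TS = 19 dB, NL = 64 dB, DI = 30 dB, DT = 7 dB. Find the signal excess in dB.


102 dB


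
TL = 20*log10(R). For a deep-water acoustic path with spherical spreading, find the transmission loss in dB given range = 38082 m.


91.61 dB


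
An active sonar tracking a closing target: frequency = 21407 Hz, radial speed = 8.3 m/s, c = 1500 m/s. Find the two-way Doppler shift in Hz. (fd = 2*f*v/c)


fd = 2*f*v/c = 2 * 21407 * 8.3 / 1500 = 236.9

236.9 Hz


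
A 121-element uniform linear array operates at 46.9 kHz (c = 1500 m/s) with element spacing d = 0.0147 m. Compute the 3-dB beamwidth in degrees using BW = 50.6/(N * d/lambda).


Step 1: lambda = 1500/46900 = 0.03198 m
Step 2: d/lambda = 0.0147/0.03198 = 0.4597
Step 3: BW = 50.6/(N * d/lambda) = 50.6/(121 * 0.4597) = 0.91

0.91 deg


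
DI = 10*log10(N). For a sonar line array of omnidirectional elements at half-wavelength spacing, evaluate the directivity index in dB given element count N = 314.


DI = 10*log10(314) = 24.97

24.97 dB


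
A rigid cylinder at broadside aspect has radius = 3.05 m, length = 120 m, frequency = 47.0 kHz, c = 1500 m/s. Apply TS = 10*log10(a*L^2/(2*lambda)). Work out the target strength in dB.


lambda = 1500/47000 = 0.03191 m
TS = 10*log10(3.05*120^2/(2*0.03191)) = 58.38

58.38 dB


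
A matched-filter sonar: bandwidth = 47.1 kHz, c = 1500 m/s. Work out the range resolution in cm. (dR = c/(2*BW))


1.59 cm


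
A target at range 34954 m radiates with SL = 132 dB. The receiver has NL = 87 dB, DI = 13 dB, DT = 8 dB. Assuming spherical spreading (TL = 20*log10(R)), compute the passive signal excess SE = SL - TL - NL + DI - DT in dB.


Step 1: TL = 20*log10(34954) = 90.87 dB
Step 2: SE = 132 - 90.87 - 87 + 13 - 8 = -40.87

-40.87 dB


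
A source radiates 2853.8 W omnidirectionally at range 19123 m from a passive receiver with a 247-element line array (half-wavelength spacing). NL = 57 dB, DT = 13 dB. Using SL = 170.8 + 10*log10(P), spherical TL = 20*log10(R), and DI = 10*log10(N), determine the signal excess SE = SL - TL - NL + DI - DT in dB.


Step 1: SL = 170.8 + 10*log10(2853.8) = 205.35 dB
Step 2: TL = 20*log10(19123) = 85.63 dB
Step 3: DI = 10*log10(247) = 23.93 dB
Step 4: SE = SL - TL - NL + DI - DT = 205.35 - 85.63 - 57 + 23.93 - 13 = 73.65

73.65 dB


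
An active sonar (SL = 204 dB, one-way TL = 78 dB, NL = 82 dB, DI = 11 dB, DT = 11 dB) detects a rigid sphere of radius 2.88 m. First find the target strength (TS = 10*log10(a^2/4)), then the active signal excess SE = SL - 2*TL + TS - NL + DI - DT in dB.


Step 1: TS = 10*log10(2.88^2/4) = 3.17 dB
Step 2: SE = SL - 2*TL + TS - NL + DI - DT = 204 - 2*78 + (3.17) - 82 + 11 - 11 = -30.83

-30.83 dB


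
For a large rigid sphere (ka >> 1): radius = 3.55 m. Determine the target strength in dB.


4.98 dB


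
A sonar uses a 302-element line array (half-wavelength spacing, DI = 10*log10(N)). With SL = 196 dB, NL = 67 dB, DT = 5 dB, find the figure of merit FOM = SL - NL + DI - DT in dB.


Step 1: DI = 10*log10(302) = 24.8 dB
Step 2: FOM = SL - NL + DI - DT = 196 - 67 + 24.8 - 5 = 148.8

148.8 dB


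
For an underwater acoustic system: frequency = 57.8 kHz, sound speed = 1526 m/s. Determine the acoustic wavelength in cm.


lambda = c/f = 1526 / 57800 = 0.0264 m = 2.64 cm

2.64 cm


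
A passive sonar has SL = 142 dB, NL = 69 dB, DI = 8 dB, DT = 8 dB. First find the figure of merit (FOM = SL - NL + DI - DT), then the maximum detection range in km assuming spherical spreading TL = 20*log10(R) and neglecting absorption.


Step 1: FOM = SL - NL + DI - DT = 142 - 69 + 8 - 8 = 73 dB
Step 2: at max range FOM = TL = 20*log10(R), so R = 10^(73/20) = 4466.84 m = 4.47 km

4.47 km


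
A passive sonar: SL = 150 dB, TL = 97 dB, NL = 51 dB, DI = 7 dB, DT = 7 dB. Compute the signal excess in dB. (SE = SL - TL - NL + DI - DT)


SE = SL - TL - NL + DI - DT = 150 - 97 - 51 + 7 - 7 = 2

2 dB


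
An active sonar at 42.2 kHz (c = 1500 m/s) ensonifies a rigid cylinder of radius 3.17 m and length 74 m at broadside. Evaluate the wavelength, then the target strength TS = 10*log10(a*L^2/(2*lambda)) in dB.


Step 1: lambda = c/f = 1500/42200 = 0.03555 m
Step 2: TS = 10*log10(a*L^2/(2*lambda)) = 10*log10(3.17*74^2/(2*0.03555)) = 53.88

53.88 dB


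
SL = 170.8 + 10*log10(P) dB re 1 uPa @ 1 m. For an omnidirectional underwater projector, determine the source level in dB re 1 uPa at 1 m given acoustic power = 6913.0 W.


SL = 170.8 + 10*log10(6913.0) = 170.8 + 38.4 = 209.2

209.2 dB


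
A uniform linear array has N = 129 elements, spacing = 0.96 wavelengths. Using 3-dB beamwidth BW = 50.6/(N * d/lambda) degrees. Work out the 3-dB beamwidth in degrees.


0.41 deg


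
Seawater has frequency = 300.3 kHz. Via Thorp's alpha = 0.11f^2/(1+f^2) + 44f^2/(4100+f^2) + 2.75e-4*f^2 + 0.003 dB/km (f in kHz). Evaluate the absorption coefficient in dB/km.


66.999 dB/km


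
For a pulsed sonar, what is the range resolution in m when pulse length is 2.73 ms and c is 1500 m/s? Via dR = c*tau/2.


2.0475 m


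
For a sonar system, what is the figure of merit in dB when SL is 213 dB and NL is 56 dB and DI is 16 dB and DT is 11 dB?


162 dB


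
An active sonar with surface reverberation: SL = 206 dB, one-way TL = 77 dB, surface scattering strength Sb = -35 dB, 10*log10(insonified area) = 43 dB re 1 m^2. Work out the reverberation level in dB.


RL = SL - 2*TL + Sb + 10*log10(A) = 206 - 2*77 + (-35) + 43 = 60

60 dB


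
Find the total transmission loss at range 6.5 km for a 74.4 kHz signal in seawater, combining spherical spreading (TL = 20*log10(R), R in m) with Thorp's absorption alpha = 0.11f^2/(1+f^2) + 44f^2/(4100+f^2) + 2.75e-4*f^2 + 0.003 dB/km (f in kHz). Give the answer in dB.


251.19 dB


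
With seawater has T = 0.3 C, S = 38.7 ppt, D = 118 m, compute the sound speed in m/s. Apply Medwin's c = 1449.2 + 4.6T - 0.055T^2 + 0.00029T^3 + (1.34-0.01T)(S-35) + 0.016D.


1457.41 m/s


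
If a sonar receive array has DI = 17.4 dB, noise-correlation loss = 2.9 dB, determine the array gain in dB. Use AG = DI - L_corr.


14.5 dB


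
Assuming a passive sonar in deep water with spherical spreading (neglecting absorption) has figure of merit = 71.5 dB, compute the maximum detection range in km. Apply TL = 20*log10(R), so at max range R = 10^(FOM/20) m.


At max range FOM = TL, so 20*log10(R) = 71.5
R = 10^(71.5/20) = 3758.37 m = 3.76 km

3.76 km


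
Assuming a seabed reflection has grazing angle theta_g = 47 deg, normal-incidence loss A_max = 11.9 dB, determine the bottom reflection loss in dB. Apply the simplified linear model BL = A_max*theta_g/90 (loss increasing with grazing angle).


BL = A_max * theta_g / 90 = 11.9 * 47 / 90 = 6.21

6.21 dB


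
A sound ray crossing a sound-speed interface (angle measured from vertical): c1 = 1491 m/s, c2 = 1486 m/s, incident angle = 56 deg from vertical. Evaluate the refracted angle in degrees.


55.72 deg


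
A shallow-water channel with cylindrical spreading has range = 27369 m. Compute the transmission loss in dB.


TL = 10*log10(27369) = 44.37

44.37 dB


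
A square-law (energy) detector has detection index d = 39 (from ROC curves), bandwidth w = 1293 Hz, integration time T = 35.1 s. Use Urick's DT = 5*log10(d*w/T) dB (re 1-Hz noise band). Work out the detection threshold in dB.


15.79 dB


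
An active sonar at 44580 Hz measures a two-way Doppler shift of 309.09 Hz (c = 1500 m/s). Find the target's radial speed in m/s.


From fd = 2*f*v/c, v = c*fd/(2*f) = 1500 * 309.09 / (2*44580) = 5.2

5.2 m/s


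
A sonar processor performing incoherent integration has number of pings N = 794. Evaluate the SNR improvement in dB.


14.5 dB


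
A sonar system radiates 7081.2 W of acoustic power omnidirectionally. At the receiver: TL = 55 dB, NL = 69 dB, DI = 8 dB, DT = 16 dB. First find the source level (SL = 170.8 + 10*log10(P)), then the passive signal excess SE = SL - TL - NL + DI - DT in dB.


Step 1: SL = 170.8 + 10*log10(7081.2) = 209.3 dB
Step 2: SE = SL - TL - NL + DI - DT = 209.3 - 55 - 69 + 8 - 16 = 77.3

77.3 dB


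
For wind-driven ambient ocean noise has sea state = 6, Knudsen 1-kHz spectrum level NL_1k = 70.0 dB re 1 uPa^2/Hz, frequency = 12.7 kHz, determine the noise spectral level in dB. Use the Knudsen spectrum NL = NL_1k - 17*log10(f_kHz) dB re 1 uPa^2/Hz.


51.24 dB


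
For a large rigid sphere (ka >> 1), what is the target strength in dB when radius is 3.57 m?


TS = 10*log10(3.57^2 / 4) = 10*log10(3.186225) = 5.03

5.03 dB


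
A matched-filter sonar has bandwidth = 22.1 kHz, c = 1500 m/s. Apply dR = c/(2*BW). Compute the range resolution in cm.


dR = c/(2*BW) = 1500 / (2 * 22.1e3) = 0.0339 m = 3.39 cm

3.39 cm


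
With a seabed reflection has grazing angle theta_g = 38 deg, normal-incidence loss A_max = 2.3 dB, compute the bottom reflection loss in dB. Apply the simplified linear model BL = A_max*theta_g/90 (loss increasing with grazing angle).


0.97 dB


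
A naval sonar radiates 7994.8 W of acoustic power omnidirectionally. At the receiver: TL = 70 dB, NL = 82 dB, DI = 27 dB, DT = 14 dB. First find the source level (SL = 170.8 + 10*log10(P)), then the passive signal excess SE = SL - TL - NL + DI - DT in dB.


Step 1: SL = 170.8 + 10*log10(7994.8) = 209.83 dB
Step 2: SE = SL - TL - NL + DI - DT = 209.83 - 70 - 82 + 27 - 14 = 70.83

70.83 dB


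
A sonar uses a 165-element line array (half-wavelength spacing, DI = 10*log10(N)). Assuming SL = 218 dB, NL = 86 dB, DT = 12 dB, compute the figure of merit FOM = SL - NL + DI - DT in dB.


142.17 dB


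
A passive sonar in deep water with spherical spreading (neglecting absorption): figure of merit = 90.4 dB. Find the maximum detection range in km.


At max range FOM = TL, so 20*log10(R) = 90.4
R = 10^(90.4/20) = 33113.11 m = 33.11 km

33.11 km


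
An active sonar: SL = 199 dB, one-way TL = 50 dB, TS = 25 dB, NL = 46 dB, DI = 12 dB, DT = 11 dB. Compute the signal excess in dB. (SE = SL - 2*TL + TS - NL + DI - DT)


SE = SL - 2*TL + TS - NL + DI - DT = 199 - 2*50 + (25) - 46 + 12 - 11 = 79

79 dB


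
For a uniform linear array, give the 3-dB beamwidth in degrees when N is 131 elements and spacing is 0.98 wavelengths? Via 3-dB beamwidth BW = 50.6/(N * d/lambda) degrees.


BW = 50.6 / (131 * 0.98) = 50.6 / 128.38 = 0.39

0.39 deg


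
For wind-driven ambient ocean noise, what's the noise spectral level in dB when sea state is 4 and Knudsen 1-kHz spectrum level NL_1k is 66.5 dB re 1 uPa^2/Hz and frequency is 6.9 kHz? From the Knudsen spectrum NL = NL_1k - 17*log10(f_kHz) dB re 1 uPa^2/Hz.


NL = NL_1k - 17*log10(f_kHz) = 66.5 - 17*log10(6.9) = 66.5 - (14.26) = 52.24

52.24 dB


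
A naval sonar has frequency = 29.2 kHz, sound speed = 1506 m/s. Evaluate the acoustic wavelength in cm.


lambda = c/f = 1506 / 29200 = 0.0516 m = 5.16 cm

5.16 cm


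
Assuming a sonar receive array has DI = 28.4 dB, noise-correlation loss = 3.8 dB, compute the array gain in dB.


24.6 dB


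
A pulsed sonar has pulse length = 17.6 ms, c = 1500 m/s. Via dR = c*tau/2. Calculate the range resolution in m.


dR = c*tau/2 = 1500 * 17.6e-3 / 2 = 13.2

13.2 m


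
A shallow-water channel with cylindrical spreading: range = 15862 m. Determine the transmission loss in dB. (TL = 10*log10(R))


TL = 10*log10(15862) = 42.0

42.0 dB


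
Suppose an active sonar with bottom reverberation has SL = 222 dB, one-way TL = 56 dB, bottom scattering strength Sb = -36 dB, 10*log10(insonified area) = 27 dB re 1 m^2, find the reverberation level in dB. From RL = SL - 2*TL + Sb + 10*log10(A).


101 dB


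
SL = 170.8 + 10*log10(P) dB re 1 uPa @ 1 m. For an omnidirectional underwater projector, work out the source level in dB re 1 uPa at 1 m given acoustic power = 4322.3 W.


SL = 170.8 + 10*log10(4322.3) = 170.8 + 36.36 = 207.16

207.16 dB


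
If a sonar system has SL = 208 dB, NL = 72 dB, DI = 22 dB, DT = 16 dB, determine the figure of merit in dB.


FOM = SL - NL + DI - DT = 208 - 72 + 22 - 16 = 142

142 dB


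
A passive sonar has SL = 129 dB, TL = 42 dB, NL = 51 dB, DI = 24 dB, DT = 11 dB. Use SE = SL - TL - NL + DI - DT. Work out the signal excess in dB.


SE = SL - TL - NL + DI - DT = 129 - 42 - 51 + 24 - 11 = 49

49 dB


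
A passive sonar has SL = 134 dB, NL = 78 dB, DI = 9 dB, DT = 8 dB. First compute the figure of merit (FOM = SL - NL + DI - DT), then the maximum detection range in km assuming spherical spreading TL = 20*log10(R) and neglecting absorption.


Step 1: FOM = SL - NL + DI - DT = 134 - 78 + 9 - 8 = 57 dB
Step 2: at max range FOM = TL = 20*log10(R), so R = 10^(57/20) = 707.95 m = 0.71 km

0.71 km


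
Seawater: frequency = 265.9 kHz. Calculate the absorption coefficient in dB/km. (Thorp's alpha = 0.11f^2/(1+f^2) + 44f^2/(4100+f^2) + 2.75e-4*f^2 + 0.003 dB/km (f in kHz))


f^2 = 70702.81
alpha = 0.11*70702.81/(1+70702.81) + 44*70702.81/(4100+70702.81) + 2.75e-4*70702.81 + 0.003 = 61.145

61.145 dB/km


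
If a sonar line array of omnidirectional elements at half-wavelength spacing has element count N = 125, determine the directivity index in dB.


DI = 10*log10(125) = 20.97

20.97 dB


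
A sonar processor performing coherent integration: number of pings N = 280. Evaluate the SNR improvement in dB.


Gain = 10*log10(280) = 24.47

24.47 dB


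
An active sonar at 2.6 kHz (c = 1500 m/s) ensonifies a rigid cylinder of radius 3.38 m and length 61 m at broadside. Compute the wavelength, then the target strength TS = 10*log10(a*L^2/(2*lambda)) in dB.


Step 1: lambda = c/f = 1500/2600 = 0.57692 m
Step 2: TS = 10*log10(a*L^2/(2*lambda)) = 10*log10(3.38*61^2/(2*0.57692)) = 40.37

40.37 dB


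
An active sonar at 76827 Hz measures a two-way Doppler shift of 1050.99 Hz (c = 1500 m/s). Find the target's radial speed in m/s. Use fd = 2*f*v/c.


10.26 m/s


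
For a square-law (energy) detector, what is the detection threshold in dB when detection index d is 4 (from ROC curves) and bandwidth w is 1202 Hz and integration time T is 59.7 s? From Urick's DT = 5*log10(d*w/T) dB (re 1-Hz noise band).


9.53 dB


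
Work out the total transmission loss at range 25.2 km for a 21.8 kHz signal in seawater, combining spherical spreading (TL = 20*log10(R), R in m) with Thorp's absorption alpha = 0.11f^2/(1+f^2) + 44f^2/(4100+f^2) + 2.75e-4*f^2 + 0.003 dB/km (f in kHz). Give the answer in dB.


209.34 dB


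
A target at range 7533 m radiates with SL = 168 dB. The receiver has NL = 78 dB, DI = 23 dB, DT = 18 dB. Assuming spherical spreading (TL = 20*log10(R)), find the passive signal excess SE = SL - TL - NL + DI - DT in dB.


Step 1: TL = 20*log10(7533) = 77.54 dB
Step 2: SE = 168 - 77.54 - 78 + 23 - 18 = 17.46

17.46 dB


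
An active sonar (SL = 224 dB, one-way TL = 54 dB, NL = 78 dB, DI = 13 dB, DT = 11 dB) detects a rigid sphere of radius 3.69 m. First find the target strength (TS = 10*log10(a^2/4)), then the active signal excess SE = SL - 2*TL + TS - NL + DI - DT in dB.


Step 1: TS = 10*log10(3.69^2/4) = 5.32 dB
Step 2: SE = SL - 2*TL + TS - NL + DI - DT = 224 - 2*54 + (5.32) - 78 + 13 - 11 = 45.32

45.32 dB


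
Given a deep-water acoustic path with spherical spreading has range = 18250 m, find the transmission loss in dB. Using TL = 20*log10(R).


TL = 20*log10(18250) = 85.23

85.23 dB


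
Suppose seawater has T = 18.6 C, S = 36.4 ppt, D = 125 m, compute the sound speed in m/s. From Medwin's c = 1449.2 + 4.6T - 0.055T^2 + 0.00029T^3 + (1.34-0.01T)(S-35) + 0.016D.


c = 1449.2 + 4.6*18.6 - 0.055*18.6^2 + 0.00029*18.6^3 + (1.34 - 0.01*18.6)*(36.4 - 35) + 0.016*125 = 1521.21

1521.21 m/s


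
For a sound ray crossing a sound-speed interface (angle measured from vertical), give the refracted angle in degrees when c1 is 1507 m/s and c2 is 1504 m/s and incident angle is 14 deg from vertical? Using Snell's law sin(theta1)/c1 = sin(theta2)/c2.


sin(theta2) = (c2/c1)*sin(theta1) = (1504/1507)*sin(14 deg) = 0.24144
theta2 = arcsin(0.24144) = 13.97

13.97 deg


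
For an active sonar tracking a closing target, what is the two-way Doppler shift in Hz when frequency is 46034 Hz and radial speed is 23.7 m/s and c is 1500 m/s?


1454.67 Hz


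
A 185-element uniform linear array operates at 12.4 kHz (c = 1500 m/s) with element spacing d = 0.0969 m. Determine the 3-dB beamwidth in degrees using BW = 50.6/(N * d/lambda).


0.34 deg


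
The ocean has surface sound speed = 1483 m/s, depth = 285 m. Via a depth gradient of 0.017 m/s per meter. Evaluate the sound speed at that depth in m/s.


c = 1483 + 0.017 * 285 = 1487.845

1487.845 m/s


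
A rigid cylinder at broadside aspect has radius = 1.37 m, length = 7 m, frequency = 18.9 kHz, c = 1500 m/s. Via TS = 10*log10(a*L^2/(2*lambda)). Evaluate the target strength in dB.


lambda = 1500/18900 = 0.07937 m
TS = 10*log10(1.37*7^2/(2*0.07937)) = 26.26

26.26 dB


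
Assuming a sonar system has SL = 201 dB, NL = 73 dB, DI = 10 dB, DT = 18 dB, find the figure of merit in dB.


FOM = SL - NL + DI - DT = 201 - 73 + 10 - 18 = 120

120 dB


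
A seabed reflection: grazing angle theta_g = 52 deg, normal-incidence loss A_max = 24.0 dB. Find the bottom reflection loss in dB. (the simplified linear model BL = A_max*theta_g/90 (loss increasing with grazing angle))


13.87 dB


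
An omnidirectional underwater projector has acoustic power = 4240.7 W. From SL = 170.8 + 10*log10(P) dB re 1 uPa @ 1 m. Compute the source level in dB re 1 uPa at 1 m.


207.07 dB


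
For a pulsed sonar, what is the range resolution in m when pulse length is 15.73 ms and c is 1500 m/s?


dR = c*tau/2 = 1500 * 15.73e-3 / 2 = 11.7975

11.7975 m


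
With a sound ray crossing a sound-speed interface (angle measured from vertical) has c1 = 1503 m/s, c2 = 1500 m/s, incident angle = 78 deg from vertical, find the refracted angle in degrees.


77.47 deg


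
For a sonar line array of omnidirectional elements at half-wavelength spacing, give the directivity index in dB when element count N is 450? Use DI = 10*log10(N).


DI = 10*log10(450) = 26.53

26.53 dB


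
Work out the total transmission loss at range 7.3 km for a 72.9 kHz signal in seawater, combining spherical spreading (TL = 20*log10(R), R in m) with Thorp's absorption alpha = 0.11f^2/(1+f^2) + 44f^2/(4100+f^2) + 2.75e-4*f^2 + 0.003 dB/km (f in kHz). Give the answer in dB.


Step 1 (Thorp): alpha = 0.11*5314.41/(1+5314.41) + 44*5314.41/(4100+5314.41) + 2.75e-4*5314.41 + 0.003 = 26.4123 dB/km
Step 2: TL_spread = 20*log10(7300) = 77.27 dB
Step 3: TL_abs = alpha*R = 26.4123 * 7.3 = 192.81 dB
Step 4: TL_total = 77.27 + 192.81 = 270.08

270.08 dB


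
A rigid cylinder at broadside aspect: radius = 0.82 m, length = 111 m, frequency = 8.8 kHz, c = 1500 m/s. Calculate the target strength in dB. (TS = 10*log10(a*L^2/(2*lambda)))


44.72 dB


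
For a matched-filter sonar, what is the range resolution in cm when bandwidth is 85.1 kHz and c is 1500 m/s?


0.88 cm


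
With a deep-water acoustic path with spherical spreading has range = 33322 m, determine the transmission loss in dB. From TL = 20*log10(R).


TL = 20*log10(33322) = 90.45

90.45 dB


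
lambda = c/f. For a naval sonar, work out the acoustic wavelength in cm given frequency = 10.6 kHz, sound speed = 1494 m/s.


lambda = c/f = 1494 / 10600 = 0.1409 m = 14.09 cm

14.09 cm


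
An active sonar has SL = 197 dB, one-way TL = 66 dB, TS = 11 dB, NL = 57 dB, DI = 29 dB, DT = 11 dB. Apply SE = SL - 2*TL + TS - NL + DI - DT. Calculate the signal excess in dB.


37 dB


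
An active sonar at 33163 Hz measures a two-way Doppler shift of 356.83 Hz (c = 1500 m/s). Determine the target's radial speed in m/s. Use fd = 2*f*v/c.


8.07 m/s


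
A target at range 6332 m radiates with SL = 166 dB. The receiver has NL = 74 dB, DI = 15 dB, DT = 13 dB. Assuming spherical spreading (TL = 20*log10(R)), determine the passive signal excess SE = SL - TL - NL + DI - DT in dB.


Step 1: TL = 20*log10(6332) = 76.03 dB
Step 2: SE = 166 - 76.03 - 74 + 15 - 13 = 17.97

17.97 dB


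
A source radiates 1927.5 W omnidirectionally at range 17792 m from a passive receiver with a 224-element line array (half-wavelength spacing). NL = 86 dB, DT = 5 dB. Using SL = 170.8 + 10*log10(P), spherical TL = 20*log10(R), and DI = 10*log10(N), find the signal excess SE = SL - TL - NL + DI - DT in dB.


Step 1: SL = 170.8 + 10*log10(1927.5) = 203.65 dB
Step 2: TL = 20*log10(17792) = 85.0 dB
Step 3: DI = 10*log10(224) = 23.5 dB
Step 4: SE = SL - TL - NL + DI - DT = 203.65 - 85.0 - 86 + 23.5 - 5 = 51.15

51.15 dB


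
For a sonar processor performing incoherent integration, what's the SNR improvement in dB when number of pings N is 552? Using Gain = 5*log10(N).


Gain = 5*log10(552) = 13.71

13.71 dB


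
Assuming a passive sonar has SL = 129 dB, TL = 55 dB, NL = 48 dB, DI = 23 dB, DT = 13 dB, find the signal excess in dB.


36 dB
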